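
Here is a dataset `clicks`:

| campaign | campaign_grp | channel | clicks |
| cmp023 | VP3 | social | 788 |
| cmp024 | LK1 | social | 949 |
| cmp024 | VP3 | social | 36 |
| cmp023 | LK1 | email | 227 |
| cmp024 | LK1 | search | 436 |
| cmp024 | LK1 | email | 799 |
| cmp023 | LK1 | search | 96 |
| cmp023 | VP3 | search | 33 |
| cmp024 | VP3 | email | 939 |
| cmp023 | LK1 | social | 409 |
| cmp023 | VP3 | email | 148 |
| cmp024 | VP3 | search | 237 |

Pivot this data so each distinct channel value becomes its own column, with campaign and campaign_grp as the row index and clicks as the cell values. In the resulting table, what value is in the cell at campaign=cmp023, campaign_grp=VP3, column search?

33

Wide layout: rows indexed by campaign and campaign_grp, columns are the 3 distinct channel values (social, email, search).
Cell (campaign=cmp023, campaign_grp=VP3, channel=search) draws from the long row where campaign=cmp023, campaign_grp=VP3 and channel=search, which has clicks=33.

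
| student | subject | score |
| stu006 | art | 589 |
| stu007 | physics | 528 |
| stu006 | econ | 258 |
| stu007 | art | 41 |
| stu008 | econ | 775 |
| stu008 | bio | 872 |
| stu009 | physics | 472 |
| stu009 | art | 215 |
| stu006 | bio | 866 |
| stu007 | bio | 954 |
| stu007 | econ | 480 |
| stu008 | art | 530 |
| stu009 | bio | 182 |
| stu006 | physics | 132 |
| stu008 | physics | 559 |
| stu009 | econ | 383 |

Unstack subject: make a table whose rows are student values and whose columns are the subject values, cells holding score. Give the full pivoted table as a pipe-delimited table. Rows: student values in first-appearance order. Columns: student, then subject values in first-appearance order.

Columns: student plus the 4 distinct subject values (art, physics, econ, bio).
For example, row stu006 column art takes score=589 from the long row (stu006, art).

| student | art | physics | econ | bio |
| stu006 | 589 | 132 | 258 | 866 |
| stu007 | 41 | 528 | 480 | 954 |
| stu008 | 530 | 559 | 775 | 872 |
| stu009 | 215 | 472 | 383 | 182 |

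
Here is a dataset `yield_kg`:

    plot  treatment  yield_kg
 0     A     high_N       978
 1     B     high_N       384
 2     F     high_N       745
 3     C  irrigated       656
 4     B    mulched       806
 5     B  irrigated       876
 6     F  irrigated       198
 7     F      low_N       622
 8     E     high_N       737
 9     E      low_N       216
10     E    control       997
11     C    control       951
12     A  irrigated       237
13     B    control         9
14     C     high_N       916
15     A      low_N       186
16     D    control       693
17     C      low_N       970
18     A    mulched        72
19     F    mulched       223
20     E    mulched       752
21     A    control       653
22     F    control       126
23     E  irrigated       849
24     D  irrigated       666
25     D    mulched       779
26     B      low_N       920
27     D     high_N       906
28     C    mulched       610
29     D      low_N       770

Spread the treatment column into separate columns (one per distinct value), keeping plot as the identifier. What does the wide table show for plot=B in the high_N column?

Wide layout: rows indexed by plot, columns are the 5 distinct treatment values (high_N, irrigated, mulched, low_N, control).
Cell (plot=B, treatment=high_N) draws from the long row where plot=B and treatment=high_N, which has yield_kg=384.

384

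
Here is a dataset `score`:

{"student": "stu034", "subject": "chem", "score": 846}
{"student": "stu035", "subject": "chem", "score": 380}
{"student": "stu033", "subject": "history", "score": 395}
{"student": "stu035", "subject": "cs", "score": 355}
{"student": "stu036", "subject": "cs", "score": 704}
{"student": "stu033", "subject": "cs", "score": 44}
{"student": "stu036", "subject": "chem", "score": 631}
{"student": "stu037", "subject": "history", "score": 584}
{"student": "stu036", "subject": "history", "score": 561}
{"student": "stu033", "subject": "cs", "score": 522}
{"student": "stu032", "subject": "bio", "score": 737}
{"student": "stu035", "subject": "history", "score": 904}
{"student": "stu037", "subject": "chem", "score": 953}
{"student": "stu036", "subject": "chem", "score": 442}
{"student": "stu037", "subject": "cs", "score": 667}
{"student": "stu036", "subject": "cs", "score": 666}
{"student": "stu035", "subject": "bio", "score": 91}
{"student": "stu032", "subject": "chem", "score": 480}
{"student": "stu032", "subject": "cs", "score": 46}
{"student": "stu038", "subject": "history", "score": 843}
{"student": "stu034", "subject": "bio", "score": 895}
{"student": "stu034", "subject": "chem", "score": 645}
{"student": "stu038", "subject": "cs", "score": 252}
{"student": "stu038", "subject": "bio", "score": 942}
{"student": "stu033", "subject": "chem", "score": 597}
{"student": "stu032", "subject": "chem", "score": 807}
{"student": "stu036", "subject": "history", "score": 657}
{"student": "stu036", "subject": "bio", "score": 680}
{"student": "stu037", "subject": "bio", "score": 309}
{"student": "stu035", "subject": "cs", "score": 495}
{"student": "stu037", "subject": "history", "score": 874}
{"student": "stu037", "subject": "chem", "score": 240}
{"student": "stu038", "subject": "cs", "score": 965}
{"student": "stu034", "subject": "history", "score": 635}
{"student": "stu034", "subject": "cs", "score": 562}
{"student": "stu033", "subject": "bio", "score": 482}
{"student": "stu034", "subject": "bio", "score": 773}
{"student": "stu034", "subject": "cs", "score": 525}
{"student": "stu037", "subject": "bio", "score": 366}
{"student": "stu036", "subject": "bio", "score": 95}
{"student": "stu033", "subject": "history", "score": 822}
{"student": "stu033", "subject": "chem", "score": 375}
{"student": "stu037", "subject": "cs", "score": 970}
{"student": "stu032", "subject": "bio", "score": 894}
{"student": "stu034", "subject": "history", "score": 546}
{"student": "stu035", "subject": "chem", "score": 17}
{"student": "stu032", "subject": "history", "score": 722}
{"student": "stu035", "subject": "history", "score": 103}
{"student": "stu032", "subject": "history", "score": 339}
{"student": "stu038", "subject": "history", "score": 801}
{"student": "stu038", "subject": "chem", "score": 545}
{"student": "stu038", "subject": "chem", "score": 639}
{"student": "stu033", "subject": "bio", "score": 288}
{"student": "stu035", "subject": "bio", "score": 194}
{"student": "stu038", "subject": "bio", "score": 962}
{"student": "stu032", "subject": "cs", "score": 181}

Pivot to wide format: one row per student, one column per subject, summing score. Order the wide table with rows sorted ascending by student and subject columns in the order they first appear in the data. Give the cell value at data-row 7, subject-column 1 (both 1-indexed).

With rows sorted ascending by student, row 7 is student=stu038. subject columns in first-appearance order: chem, history, cs, bio; column 1 is chem.
Long rows with student=stu038, subject=chem: 545 + 639 = 1184.

1184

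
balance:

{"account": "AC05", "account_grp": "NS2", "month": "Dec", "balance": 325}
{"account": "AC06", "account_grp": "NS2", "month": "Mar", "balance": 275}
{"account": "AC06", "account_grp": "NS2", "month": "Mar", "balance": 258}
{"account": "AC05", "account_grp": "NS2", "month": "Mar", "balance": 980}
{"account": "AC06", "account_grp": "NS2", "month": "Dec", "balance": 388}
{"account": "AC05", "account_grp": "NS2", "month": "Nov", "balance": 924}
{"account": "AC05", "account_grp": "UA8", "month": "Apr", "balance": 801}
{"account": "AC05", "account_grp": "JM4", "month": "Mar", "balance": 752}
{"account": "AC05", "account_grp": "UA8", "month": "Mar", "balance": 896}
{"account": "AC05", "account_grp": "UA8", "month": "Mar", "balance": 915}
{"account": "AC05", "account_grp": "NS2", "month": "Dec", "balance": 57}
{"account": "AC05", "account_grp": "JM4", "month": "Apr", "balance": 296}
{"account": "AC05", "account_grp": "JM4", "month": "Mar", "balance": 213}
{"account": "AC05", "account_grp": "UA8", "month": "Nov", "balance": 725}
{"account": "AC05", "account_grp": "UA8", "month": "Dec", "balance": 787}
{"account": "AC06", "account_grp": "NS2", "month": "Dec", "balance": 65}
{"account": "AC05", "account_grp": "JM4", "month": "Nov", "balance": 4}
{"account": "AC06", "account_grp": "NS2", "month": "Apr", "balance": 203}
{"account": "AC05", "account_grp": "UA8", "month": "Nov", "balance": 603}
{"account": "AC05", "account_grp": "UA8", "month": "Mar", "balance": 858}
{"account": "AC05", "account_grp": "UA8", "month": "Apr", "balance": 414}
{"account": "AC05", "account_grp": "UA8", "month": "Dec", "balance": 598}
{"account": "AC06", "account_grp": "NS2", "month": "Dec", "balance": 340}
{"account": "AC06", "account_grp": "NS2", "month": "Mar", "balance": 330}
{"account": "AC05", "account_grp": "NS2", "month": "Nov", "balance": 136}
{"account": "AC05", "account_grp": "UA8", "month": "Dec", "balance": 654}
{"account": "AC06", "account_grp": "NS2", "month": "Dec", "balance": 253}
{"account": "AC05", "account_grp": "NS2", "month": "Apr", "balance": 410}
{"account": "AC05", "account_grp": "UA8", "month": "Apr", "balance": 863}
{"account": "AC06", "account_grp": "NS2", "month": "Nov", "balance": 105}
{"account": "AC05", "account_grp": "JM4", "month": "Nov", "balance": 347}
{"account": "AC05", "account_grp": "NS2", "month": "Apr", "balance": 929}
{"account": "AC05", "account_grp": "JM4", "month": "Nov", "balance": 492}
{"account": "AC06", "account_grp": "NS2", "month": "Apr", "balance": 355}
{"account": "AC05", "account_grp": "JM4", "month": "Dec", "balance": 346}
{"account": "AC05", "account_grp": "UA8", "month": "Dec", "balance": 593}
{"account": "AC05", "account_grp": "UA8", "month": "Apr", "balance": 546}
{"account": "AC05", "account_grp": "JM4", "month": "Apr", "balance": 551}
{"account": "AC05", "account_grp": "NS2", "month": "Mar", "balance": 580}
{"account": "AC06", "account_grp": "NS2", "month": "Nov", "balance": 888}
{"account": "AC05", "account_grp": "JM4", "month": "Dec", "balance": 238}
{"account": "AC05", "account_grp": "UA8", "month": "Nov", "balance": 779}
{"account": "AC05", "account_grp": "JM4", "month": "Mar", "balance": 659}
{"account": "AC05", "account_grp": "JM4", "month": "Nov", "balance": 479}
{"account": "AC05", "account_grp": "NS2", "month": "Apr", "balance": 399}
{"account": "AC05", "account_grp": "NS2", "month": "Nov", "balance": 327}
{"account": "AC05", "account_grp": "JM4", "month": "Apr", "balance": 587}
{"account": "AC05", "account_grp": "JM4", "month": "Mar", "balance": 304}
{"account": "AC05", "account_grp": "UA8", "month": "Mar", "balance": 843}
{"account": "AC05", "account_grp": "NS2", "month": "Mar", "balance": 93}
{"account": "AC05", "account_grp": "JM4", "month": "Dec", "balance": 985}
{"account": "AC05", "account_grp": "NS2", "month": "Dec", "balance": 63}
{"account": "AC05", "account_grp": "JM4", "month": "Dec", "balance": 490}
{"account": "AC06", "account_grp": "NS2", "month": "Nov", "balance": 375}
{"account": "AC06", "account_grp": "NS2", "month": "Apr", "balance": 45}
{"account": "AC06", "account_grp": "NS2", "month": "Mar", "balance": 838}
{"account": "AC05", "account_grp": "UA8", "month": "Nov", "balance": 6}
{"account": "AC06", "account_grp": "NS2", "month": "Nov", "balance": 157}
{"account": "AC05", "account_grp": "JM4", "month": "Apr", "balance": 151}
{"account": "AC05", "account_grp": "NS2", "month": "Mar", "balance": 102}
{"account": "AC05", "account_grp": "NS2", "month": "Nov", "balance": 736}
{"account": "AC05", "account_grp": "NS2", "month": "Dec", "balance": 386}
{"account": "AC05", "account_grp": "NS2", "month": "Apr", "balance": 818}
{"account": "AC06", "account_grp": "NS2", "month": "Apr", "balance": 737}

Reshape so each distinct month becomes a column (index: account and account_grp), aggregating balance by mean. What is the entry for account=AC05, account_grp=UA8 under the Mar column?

878

Rows with account=AC05, account_grp=UA8 and month=Mar: balance values are 896, 915, 858, 843.
(896 + 915 + 858 + 843) / 4 = 878.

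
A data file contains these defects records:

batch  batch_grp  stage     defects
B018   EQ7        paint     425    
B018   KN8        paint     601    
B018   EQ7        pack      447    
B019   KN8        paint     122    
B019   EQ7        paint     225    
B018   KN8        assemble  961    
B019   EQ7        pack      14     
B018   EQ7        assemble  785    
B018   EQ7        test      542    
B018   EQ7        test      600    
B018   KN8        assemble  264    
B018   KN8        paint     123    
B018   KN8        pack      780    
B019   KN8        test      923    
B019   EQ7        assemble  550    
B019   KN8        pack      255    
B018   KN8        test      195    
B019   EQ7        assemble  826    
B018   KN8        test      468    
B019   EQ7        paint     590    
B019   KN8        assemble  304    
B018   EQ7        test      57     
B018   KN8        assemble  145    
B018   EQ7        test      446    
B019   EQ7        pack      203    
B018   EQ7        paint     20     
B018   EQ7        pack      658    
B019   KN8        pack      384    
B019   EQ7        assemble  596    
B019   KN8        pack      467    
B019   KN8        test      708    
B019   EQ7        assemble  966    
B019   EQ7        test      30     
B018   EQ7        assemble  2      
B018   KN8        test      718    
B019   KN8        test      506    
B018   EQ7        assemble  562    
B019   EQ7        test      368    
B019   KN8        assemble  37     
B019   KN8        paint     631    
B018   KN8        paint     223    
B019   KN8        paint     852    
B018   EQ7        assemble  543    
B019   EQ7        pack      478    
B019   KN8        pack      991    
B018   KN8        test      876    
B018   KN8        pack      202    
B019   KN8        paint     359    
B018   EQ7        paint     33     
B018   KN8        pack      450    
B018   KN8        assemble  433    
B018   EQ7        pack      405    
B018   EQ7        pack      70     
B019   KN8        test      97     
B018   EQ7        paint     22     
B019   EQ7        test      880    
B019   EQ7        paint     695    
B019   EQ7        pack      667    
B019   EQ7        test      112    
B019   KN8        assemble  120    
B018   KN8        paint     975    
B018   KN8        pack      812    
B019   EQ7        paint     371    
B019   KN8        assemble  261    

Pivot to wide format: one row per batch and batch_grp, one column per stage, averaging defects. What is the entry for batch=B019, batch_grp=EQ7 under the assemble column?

Rows with batch=B019, batch_grp=EQ7 and stage=assemble: defects values are 550, 826, 596, 966.
(550 + 826 + 596 + 966) / 4 = 734.50.

734.50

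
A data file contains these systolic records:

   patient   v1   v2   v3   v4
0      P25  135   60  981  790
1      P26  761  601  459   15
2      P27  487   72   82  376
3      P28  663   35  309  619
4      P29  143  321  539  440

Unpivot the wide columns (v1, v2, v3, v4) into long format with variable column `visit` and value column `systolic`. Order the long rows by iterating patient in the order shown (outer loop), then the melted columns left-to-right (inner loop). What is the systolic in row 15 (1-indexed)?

20 rows total (5 × 4). Row 15: index ⌊(15-1)/4⌋ = 3 into patient → P28; (15-1) mod 4 = 2 into the melted columns → v3.
So row 15 is (P28, v3, 309); systolic = 309.

309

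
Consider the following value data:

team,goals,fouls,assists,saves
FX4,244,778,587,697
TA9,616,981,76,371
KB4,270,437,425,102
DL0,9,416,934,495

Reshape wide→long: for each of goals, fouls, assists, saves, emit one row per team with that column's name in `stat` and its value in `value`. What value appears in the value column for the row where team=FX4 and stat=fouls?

Unpivoting turns each (team, wide-column) pair into one long row.
The wide cell at row FX4, column fouls holds 778, so the long row (FX4, fouls) has value=778.

778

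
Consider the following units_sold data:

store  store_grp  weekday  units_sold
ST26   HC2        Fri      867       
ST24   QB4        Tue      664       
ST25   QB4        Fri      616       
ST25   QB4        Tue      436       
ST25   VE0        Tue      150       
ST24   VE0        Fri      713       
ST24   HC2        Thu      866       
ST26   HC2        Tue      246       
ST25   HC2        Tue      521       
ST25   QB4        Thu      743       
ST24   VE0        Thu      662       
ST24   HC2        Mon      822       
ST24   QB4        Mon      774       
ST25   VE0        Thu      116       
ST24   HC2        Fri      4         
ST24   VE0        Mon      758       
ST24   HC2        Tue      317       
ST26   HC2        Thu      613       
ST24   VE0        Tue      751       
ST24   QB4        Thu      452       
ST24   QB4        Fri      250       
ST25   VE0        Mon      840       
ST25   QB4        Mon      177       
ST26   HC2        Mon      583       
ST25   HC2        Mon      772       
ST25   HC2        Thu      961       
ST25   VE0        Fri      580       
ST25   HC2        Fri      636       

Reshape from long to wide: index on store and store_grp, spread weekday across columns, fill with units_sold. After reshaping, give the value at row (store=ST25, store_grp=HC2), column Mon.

772

Wide layout: rows indexed by store and store_grp, columns are the 4 distinct weekday values (Fri, Tue, Thu, Mon).
Cell (store=ST25, store_grp=HC2, weekday=Mon) draws from the long row where store=ST25, store_grp=HC2 and weekday=Mon, which has units_sold=772.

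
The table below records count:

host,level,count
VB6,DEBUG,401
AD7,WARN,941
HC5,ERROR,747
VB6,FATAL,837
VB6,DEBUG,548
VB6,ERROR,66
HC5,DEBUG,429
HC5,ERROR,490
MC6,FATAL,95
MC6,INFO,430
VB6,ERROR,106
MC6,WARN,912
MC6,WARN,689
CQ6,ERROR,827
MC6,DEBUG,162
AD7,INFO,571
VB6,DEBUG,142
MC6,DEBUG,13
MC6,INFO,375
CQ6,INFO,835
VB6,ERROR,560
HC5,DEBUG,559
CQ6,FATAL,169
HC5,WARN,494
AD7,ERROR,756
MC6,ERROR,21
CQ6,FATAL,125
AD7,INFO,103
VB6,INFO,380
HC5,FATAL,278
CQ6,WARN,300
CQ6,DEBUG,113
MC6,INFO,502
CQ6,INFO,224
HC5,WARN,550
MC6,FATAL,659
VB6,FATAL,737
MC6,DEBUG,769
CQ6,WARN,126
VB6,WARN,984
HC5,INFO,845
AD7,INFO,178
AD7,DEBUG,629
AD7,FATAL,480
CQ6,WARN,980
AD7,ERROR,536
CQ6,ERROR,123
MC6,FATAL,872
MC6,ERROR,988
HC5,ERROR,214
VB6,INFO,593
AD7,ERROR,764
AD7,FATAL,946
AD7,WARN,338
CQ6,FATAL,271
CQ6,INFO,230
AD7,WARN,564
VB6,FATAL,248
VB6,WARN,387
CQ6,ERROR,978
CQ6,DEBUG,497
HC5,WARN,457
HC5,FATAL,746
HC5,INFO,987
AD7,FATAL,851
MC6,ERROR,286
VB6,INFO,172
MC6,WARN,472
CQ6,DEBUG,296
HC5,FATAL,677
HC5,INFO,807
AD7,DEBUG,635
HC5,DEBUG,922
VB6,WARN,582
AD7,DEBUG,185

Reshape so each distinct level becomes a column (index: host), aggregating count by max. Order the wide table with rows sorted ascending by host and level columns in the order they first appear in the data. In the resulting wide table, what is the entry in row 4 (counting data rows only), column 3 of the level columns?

With rows sorted ascending by host, row 4 is host=MC6. level columns in first-appearance order: DEBUG, WARN, ERROR, FATAL, INFO; column 3 is ERROR.
Long rows with host=MC6, level=ERROR: max(21, 988, 286) = 988.

988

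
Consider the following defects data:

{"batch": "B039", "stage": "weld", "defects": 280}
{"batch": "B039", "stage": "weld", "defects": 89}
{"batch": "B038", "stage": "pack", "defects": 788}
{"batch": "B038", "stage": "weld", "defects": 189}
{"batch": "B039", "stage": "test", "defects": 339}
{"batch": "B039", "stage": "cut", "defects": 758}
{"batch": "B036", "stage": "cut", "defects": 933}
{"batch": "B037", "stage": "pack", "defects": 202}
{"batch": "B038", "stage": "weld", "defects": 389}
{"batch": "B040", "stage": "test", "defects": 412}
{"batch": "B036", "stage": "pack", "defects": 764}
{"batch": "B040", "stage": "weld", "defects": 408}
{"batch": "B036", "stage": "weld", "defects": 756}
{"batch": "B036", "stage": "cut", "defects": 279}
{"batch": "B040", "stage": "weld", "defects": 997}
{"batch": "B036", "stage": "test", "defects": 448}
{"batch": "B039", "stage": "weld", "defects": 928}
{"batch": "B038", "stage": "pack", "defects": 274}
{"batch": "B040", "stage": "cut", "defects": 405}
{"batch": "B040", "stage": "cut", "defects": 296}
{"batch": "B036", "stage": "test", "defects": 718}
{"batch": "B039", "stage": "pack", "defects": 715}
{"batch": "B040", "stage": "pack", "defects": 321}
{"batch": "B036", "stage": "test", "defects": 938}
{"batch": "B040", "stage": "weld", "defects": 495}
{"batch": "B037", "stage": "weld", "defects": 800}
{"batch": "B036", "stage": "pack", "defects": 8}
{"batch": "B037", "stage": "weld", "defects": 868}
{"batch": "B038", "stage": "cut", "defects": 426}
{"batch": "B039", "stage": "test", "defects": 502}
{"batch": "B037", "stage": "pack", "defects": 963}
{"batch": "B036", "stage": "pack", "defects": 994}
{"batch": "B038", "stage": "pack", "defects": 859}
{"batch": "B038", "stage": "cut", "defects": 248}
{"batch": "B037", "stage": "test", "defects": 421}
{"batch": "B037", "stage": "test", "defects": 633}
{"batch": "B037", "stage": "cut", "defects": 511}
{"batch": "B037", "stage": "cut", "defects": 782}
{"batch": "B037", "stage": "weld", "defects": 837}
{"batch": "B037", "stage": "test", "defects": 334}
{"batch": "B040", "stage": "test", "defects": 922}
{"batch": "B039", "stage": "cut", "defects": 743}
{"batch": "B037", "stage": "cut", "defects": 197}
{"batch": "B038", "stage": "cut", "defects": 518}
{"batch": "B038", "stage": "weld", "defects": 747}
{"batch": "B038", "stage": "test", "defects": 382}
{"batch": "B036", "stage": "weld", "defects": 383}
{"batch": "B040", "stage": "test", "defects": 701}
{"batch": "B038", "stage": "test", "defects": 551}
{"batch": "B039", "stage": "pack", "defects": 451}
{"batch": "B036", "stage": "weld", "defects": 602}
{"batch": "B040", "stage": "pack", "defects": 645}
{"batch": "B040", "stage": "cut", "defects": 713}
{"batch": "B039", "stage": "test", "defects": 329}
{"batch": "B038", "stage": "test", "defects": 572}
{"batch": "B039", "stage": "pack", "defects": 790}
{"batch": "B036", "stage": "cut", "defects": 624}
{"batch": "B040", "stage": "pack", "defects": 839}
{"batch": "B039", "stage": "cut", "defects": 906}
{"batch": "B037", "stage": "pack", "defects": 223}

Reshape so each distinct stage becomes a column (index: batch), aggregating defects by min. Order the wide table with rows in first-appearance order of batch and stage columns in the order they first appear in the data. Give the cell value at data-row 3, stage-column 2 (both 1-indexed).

With rows in first-appearance order of batch, row 3 is batch=B036. stage columns in first-appearance order: weld, pack, test, cut; column 2 is pack.
Long rows with batch=B036, stage=pack: min(764, 8, 994) = 8.

8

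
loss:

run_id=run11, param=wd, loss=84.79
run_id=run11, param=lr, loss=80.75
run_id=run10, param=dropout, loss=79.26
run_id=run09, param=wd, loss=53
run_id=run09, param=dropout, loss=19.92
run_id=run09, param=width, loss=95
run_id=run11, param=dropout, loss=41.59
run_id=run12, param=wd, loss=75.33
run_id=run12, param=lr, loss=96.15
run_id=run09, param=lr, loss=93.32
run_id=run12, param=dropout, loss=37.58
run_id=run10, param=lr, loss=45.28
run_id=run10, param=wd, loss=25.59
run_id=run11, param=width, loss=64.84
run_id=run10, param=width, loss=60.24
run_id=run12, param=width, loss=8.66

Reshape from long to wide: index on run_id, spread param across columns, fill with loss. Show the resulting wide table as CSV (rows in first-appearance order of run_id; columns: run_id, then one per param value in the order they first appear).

run_id,wd,lr,dropout,width
run11,84.79,80.75,41.59,64.84
run10,25.59,45.28,79.26,60.24
run09,53,93.32,19.92,95
run12,75.33,96.15,37.58,8.66

Columns: run_id plus the 4 distinct param values (wd, lr, dropout, width).
For example, row run11 column wd takes loss=84.79 from the long row (run11, wd).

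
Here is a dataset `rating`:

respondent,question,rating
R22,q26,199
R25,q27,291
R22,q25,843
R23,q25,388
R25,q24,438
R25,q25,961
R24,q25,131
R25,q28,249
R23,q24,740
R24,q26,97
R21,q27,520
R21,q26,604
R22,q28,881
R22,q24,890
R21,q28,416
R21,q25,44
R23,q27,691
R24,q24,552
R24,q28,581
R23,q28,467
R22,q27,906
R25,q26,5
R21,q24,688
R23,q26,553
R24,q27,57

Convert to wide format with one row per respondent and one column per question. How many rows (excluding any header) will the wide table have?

5 distinct respondent values → 5 rows.

5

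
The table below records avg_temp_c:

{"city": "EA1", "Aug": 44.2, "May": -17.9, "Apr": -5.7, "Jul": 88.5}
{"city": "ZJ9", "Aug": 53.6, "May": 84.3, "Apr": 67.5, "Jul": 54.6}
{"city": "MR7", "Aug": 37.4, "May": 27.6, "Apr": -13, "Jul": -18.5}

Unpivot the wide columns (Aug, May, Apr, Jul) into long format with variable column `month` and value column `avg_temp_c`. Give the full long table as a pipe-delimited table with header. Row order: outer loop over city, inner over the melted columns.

Each (city, column) pair becomes one row: 3 × 4 = 12 rows.
For example, (EA1, Aug) → avg_temp_c=44.2.

| city | month | avg_temp_c |
| EA1 | Aug | 44.2 |
| EA1 | May | -17.9 |
| EA1 | Apr | -5.7 |
| EA1 | Jul | 88.5 |
| ZJ9 | Aug | 53.6 |
| ZJ9 | May | 84.3 |
| ZJ9 | Apr | 67.5 |
| ZJ9 | Jul | 54.6 |
| MR7 | Aug | 37.4 |
| MR7 | May | 27.6 |
| MR7 | Apr | -13 |
| MR7 | Jul | -18.5 |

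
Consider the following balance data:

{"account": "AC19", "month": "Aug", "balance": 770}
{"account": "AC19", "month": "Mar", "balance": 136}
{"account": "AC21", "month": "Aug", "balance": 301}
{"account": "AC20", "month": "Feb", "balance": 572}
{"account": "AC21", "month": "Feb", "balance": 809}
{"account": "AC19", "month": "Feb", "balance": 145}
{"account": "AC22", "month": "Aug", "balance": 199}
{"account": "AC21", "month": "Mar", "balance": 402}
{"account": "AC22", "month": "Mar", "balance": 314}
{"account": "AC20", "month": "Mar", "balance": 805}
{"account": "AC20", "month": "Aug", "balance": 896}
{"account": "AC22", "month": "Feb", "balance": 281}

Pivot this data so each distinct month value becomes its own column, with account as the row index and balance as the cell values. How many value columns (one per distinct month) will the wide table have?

3

3 distinct month values: Mar, Feb, Aug.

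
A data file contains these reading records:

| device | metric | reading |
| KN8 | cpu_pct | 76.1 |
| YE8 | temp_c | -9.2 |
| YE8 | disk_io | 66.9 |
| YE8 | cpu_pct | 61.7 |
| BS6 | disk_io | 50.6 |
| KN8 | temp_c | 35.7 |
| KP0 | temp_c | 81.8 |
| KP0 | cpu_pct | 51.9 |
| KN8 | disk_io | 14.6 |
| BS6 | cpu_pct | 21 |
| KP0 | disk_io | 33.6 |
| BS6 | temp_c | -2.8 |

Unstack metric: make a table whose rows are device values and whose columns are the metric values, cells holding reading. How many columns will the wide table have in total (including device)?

4

1 column for device plus 3 distinct metric values → 4 columns.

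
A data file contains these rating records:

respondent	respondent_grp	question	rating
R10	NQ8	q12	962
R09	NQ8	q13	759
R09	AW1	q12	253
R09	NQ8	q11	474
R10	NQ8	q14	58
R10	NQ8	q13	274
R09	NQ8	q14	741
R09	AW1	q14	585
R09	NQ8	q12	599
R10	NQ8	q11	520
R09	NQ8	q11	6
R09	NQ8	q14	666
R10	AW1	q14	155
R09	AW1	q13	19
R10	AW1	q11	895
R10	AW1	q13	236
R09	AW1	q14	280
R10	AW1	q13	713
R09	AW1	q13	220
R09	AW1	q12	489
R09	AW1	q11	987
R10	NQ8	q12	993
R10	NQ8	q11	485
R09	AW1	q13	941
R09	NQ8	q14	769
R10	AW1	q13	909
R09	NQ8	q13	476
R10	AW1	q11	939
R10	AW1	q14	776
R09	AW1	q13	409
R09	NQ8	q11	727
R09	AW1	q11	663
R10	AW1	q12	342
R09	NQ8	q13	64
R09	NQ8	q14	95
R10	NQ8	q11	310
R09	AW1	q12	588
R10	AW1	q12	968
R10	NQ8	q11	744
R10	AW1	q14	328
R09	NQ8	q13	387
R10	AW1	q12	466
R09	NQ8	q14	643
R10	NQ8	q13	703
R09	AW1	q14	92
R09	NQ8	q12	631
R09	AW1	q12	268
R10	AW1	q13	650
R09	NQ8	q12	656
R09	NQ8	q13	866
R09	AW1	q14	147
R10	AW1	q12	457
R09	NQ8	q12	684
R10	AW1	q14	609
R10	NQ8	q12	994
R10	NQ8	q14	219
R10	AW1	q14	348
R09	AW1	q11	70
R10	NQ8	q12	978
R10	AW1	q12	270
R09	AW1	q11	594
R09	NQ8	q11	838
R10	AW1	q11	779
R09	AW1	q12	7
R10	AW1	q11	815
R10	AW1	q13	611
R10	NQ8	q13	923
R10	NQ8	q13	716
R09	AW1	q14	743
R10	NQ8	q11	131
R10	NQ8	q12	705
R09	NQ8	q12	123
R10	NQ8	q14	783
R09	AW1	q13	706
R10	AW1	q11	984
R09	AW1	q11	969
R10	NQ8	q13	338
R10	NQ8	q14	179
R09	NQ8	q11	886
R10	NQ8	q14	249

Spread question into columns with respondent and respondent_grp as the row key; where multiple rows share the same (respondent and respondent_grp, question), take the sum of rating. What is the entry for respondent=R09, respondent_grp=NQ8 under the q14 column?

2914

Rows with respondent=R09, respondent_grp=NQ8 and question=q14: rating values are 741, 666, 769, 95, 643.
741 + 666 + 769 + 95 + 643 = 2914.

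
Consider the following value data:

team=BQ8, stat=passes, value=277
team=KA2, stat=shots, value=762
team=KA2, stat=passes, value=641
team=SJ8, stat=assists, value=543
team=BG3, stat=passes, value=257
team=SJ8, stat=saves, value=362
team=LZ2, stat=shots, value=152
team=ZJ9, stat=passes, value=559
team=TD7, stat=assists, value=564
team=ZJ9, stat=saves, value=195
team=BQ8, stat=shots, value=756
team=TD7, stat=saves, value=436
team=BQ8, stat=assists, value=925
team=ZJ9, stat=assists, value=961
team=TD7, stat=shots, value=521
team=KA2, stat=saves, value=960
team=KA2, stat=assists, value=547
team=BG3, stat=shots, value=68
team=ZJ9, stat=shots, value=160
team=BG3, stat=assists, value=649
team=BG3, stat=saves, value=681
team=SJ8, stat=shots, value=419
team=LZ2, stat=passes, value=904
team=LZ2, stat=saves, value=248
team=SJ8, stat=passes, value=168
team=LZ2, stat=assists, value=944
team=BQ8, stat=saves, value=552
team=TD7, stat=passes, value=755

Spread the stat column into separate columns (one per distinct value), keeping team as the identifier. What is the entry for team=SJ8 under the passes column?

168

Wide layout: rows indexed by team, columns are the 4 distinct stat values (passes, shots, assists, saves).
Cell (team=SJ8, stat=passes) draws from the long row where team=SJ8 and stat=passes, which has value=168.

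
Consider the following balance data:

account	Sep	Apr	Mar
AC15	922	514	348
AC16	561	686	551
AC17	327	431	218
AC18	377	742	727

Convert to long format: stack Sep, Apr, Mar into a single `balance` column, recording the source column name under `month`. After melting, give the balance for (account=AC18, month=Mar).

727

Unpivoting turns each (account, wide-column) pair into one long row.
The wide cell at row AC18, column Mar holds 727, so the long row (AC18, Mar) has balance=727.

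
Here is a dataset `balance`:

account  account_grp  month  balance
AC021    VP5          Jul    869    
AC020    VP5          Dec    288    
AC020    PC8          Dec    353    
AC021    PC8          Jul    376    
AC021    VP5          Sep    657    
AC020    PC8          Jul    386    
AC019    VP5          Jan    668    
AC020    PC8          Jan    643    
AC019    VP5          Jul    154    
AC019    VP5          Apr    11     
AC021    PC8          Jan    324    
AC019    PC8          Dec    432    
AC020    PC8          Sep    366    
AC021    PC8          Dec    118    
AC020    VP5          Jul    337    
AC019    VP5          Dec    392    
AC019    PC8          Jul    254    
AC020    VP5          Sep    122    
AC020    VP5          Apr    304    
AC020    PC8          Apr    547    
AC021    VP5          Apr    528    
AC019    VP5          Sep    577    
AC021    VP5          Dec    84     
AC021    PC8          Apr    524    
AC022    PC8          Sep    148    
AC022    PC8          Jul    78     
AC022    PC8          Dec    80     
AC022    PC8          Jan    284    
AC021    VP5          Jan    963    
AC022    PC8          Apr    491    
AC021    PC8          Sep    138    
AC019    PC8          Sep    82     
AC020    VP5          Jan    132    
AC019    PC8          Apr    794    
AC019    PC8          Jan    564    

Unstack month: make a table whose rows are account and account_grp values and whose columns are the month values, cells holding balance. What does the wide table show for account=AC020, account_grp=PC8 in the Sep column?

Wide layout: rows indexed by account and account_grp, columns are the 5 distinct month values (Jul, Dec, Sep, Jan, Apr).
Cell (account=AC020, account_grp=PC8, month=Sep) draws from the long row where account=AC020, account_grp=PC8 and month=Sep, which has balance=366.

366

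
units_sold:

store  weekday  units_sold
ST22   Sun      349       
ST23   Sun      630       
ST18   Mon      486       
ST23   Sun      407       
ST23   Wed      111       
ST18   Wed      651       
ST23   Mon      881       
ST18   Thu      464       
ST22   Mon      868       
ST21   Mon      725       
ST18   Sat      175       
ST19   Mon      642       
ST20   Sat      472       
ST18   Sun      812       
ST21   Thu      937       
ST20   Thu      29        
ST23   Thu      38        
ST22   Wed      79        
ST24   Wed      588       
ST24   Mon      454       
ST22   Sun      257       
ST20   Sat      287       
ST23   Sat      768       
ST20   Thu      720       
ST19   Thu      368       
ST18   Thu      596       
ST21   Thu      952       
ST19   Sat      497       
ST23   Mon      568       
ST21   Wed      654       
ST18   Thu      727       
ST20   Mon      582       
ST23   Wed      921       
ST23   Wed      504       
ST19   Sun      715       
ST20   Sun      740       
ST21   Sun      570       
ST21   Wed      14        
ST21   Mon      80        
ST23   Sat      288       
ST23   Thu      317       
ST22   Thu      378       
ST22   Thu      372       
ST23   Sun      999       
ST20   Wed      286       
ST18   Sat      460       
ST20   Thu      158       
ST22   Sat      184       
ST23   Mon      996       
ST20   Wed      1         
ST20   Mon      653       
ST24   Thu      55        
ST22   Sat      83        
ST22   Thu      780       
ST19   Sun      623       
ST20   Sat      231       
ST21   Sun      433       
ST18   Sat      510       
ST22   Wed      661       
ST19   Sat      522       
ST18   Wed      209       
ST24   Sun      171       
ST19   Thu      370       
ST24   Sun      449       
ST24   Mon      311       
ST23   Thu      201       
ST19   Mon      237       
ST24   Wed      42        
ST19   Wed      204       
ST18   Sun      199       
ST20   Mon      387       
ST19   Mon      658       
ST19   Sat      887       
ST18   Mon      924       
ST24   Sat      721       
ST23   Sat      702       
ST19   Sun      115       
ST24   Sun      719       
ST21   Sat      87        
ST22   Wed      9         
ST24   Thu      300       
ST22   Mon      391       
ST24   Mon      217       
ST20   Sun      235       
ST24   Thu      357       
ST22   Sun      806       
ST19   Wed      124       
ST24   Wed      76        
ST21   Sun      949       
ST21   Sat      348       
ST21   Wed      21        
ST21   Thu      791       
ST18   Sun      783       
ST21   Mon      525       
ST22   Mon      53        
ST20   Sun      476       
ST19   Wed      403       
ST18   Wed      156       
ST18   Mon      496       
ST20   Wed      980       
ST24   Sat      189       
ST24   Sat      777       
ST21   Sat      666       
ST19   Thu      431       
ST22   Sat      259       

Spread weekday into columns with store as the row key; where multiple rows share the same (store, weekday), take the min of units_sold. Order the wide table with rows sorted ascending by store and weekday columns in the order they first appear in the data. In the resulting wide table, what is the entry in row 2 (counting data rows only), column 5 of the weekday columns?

497

With rows sorted ascending by store, row 2 is store=ST19. weekday columns in first-appearance order: Sun, Mon, Wed, Thu, Sat; column 5 is Sat.
Long rows with store=ST19, weekday=Sat: min(497, 522, 887) = 497.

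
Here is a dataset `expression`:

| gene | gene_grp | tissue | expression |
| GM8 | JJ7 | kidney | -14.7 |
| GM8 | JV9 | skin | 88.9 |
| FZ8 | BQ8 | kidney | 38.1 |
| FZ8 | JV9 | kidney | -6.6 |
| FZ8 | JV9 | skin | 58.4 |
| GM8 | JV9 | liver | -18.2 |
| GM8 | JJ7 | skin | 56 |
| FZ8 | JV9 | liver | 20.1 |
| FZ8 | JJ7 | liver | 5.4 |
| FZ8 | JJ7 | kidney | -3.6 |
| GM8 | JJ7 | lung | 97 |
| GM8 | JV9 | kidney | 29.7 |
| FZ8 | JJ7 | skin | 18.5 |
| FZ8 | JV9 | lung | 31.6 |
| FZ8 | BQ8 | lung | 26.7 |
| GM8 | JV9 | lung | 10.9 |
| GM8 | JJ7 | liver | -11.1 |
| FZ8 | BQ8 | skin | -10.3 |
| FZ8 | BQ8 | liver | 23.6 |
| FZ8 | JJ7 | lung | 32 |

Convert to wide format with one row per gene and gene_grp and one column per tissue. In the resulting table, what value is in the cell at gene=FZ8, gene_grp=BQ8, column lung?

Wide layout: rows indexed by gene and gene_grp, columns are the 4 distinct tissue values (kidney, skin, liver, lung).
Cell (gene=FZ8, gene_grp=BQ8, tissue=lung) draws from the long row where gene=FZ8, gene_grp=BQ8 and tissue=lung, which has expression=26.7.

26.7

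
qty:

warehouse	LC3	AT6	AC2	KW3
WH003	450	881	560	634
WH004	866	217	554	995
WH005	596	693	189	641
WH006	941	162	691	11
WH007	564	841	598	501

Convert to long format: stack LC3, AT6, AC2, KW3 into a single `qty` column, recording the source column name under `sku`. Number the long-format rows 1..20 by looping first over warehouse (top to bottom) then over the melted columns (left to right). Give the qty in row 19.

20 rows total (5 × 4). Row 19: index ⌊(19-1)/4⌋ = 4 into warehouse → WH007; (19-1) mod 4 = 2 into the melted columns → AC2.
So row 19 is (WH007, AC2, 598); qty = 598.

598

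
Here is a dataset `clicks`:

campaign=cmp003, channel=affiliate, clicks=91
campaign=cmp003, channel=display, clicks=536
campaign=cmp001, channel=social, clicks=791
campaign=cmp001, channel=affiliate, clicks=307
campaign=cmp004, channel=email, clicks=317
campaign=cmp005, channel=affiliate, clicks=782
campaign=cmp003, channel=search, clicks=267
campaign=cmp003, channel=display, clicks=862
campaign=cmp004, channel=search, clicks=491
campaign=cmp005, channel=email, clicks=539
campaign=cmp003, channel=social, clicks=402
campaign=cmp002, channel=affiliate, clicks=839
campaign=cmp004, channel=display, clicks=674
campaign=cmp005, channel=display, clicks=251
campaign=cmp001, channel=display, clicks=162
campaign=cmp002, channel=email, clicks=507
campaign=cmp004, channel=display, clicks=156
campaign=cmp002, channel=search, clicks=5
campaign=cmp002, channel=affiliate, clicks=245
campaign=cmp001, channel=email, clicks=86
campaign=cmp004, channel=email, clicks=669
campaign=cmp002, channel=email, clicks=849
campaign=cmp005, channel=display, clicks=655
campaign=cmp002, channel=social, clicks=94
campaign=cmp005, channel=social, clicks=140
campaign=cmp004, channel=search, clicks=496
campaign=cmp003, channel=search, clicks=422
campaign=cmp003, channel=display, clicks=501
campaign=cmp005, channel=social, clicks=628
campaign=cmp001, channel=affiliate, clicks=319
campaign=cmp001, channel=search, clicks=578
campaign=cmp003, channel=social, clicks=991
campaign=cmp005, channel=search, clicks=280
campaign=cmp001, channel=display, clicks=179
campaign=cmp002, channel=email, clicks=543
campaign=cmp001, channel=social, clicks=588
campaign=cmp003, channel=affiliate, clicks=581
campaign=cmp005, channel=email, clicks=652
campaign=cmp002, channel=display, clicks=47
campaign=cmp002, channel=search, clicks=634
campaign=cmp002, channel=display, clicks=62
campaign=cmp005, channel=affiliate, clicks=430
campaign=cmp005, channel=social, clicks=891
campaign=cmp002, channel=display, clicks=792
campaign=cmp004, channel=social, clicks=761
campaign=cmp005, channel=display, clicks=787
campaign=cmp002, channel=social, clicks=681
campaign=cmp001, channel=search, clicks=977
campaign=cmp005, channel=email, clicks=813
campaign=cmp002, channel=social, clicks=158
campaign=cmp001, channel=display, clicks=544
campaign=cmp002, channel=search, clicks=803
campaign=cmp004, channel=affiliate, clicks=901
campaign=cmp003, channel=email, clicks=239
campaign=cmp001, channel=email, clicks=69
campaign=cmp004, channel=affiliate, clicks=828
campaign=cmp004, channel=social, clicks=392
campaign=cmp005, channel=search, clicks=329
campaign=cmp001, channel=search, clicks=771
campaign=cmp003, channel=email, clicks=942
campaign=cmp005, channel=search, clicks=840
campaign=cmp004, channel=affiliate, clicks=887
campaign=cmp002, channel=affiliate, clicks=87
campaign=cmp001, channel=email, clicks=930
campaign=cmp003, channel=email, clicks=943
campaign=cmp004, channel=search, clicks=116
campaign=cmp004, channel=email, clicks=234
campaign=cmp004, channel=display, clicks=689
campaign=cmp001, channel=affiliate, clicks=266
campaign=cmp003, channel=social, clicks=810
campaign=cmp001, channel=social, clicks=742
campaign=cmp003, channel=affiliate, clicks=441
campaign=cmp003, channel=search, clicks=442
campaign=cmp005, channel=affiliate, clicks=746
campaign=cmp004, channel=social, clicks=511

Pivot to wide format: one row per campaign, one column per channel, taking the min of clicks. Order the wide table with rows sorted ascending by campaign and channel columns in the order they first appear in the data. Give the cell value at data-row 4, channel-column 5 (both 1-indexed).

116

With rows sorted ascending by campaign, row 4 is campaign=cmp004. channel columns in first-appearance order: affiliate, display, social, email, search; column 5 is search.
Long rows with campaign=cmp004, channel=search: min(491, 496, 116) = 116.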